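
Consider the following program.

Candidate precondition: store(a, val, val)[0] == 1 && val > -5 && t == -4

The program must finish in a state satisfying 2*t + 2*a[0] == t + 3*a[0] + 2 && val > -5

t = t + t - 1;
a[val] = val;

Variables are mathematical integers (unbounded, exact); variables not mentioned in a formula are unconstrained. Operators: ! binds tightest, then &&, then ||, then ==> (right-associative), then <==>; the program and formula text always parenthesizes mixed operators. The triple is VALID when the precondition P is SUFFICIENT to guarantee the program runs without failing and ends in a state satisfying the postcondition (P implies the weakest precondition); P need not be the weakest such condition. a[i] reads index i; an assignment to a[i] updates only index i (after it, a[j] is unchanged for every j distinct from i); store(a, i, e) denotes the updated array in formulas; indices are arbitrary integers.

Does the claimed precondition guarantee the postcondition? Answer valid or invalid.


Working backward. After the program, the postcondition 2*t + 2*a[0] == t + 3*a[0] + 2 && val > -5 must hold; in canonical form it is t == a[0] + 2 && val > -5.
Before a[val] := val: t == store(a, val, val)[0] + 2 && val > -5
Before t := t + t - 1: 2*t == store(a, val, val)[0] + 3 && val > -5
The weakest precondition is 2*t == store(a, val, val)[0] + 3 && val > -5.
Check whether store(a, val, val)[0] == 1 && val > -5 && t == -4 implies it.
Countermodel: at the initial state a = {[-1] = 2, [0] = 1, elsewhere 2}, t = -4, val = -1, the precondition holds but the weakest precondition fails.
Answer: invalid


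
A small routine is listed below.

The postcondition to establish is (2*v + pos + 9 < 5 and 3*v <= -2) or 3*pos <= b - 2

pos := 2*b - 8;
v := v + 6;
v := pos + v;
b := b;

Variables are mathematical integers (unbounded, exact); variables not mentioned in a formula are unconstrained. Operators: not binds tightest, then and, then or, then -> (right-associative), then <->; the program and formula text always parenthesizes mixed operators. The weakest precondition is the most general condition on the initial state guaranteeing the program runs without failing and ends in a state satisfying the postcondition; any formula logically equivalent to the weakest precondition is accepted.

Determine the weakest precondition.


Working backward. After the program, the postcondition (2*v + pos + 9 < 5 and 3*v <= -2) or 3*pos <= b - 2 must hold; in canonical form it is (pos + 2*v < -4 and 3*v <= -2) or 3*pos <= b - 2.
Before b := b: (pos + 2*v < -4 and 3*v <= -2) or 3*pos <= b - 2
Before v := pos + v: (3*pos + 2*v < -4 and 3*pos + 3*v <= -2) or 3*pos <= b - 2
Before v := v + 6: (3*pos + 2*v < -16 and 3*pos + 3*v <= -20) or 3*pos <= b - 2
Before pos := 2*b - 8: (6*b + 2*v < 8 and 6*b + 3*v <= 4) or 5*b <= 22
Answer: WP = (6*b + 2*v < 8 and 6*b + 3*v <= 4) or 5*b <= 22


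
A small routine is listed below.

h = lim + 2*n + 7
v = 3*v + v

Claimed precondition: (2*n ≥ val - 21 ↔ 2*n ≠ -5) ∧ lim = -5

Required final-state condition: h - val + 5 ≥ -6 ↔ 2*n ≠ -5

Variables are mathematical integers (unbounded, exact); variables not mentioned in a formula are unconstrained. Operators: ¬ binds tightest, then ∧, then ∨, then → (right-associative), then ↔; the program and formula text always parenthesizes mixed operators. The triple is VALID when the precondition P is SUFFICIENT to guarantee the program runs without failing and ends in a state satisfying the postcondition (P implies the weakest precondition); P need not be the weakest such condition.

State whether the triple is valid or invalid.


Working backward. After the program, the postcondition h - val + 5 ≥ -6 ↔ 2*n ≠ -5 must hold; in canonical form it is h ≥ val - 11 ↔ 2*n ≠ -5.
Before v := 3*v + v: h ≥ val - 11 ↔ 2*n ≠ -5
Before h := lim + 2*n + 7: lim + 2*n ≥ val - 18 ↔ 2*n ≠ -5
The weakest precondition is lim + 2*n ≥ val - 18 ↔ 2*n ≠ -5.
Check whether (2*n ≥ val - 21 ↔ 2*n ≠ -5) ∧ lim = -5 implies it.
Countermodel: at the initial state lim = -5, n = 0, val = 14, the precondition holds but the weakest precondition fails.
Answer: invalid


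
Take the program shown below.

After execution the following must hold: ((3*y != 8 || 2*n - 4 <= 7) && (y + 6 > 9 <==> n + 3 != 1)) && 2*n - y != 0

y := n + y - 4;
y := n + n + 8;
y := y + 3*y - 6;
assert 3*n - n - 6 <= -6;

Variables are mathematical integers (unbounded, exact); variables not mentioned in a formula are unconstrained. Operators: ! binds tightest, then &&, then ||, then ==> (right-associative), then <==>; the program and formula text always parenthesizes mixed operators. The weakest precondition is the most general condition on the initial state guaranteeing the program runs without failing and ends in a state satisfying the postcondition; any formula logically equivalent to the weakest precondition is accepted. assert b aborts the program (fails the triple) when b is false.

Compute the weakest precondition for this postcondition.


Working backward. After the program, the postcondition ((3*y != 8 || 2*n - 4 <= 7) && (y + 6 > 9 <==> n + 3 != 1)) && 2*n - y != 0 must hold; in canonical form it is (3*y != 8 || 2*n <= 11) && (y > 3 <==> n != -2) && 2*n != y.
Before assert 3*n - n - 6 <= -6: 2*n <= 0 && (3*y != 8 || 2*n <= 11) && (y > 3 <==> n != -2) && 2*n != y
Before y := y + 3*y - 6: 2*n <= 0 && (12*y != 26 || 2*n <= 11) && (4*y > 9 <==> n != -2) && 2*n != 4*y - 6
Before y := n + n + 8: 2*n <= 0 && (24*n != -70 || 2*n <= 11) && (8*n > -23 <==> n != -2) && 6*n != -26
Before y := n + y - 4: 2*n <= 0 && (24*n != -70 || 2*n <= 11) && (8*n > -23 <==> n != -2) && 6*n != -26
Answer: WP = 2*n <= 0 && (24*n != -70 || 2*n <= 11) && (8*n > -23 <==> n != -2) && 6*n != -26


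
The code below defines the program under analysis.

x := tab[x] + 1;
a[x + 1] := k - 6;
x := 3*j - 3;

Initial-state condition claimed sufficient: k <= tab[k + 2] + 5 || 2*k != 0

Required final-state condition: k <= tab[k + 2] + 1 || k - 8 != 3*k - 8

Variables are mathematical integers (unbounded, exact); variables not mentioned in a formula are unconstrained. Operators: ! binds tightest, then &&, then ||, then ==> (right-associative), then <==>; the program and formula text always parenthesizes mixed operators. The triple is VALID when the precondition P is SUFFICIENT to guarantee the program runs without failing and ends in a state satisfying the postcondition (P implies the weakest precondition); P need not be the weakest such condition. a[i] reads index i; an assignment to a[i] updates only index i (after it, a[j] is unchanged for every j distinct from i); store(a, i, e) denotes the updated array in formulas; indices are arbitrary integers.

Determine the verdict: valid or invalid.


Working backward. After the program, the postcondition k <= tab[k + 2] + 1 || k - 8 != 3*k - 8 must hold; in canonical form it is k <= tab[k + 2] + 1 || 2*k != 0.
Before x := 3*j - 3: k <= tab[k + 2] + 1 || 2*k != 0
Before a[x + 1] := k - 6: k <= tab[k + 2] + 1 || 2*k != 0
Before x := tab[x] + 1: k <= tab[k + 2] + 1 || 2*k != 0
The weakest precondition is k <= tab[k + 2] + 1 || 2*k != 0.
Check whether k <= tab[k + 2] + 5 || 2*k != 0 implies it.
Countermodel: at the initial state k = 0, tab = {[2] = -2, elsewhere -2}, the precondition holds but the weakest precondition fails.
Answer: invalid


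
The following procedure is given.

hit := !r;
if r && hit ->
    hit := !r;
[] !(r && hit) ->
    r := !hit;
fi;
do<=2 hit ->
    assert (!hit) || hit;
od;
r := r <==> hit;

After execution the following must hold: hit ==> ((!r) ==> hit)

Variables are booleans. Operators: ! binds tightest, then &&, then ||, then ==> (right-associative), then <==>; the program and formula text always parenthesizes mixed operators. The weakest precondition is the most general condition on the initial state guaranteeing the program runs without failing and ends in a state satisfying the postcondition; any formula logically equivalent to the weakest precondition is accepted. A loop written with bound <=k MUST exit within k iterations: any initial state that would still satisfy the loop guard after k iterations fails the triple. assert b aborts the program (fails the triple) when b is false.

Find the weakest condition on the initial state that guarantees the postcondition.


Working backward. After the program, hit ==> ((!r) ==> hit) must hold.
Before r := r <==> hit: hit ==> ((!(r <==> hit)) ==> hit)
Before the loop (bound <=2), unroll the exhaustion recursion (WP_0 = exit-now case; WP_j = one more guarded iteration, up to j = 2):
  WP_0: (!hit) && (hit ==> ((!(r <==> hit)) ==> hit))
  WP_1: (hit ==> ((!hit) && (hit ==> ((!(r <==> hit)) ==> hit)))) && ((!hit) ==> (hit ==> ((!(r <==> hit)) ==> hit)))
  WP_2: (hit ==> ((hit ==> ((!hit) && (hit ==> ((!(r <==> hit)) ==> hit)))) && ((!hit) ==> (hit ==> ((!(r <==> hit)) ==> hit))))) && ((!hit) ==> (hit ==> ((!(r <==> hit)) ==> hit)))
So before the loop: (hit ==> ((hit ==> ((!hit) && (hit ==> ((!(r <==> hit)) ==> hit)))) && ((!hit) ==> (hit ==> ((!(r <==> hit)) ==> hit))))) && ((!hit) ==> (hit ==> ((!(r <==> hit)) ==> hit)))
Then branch requires ((!r) ==> (((!r) ==> (r && ((!r) ==> ((!(r <==> (!r))) ==> (!r))))) && (r ==> ((!r) ==> ((!(r <==> (!r))) ==> (!r)))))) && (r ==> ((!r) ==> ((!(r <==> (!r))) ==> (!r)))); else branch requires (hit ==> ((hit ==> ((!hit) && (hit ==> ((!((!hit) <==> hit)) ==> hit)))) && ((!hit) ==> (hit ==> ((!((!hit) <==> hit)) ==> hit))))) && ((!hit) ==> (hit ==> ((!((!hit) <==> hit)) ==> hit))).
Before the if: ((r && hit) ==> (((!r) ==> (((!r) ==> (r && ((!r) ==> ((!(r <==> (!r))) ==> (!r))))) && (r ==> ((!r) ==> ((!(r <==> (!r))) ==> (!r)))))) && (r ==> ((!r) ==> ((!(r <==> (!r))) ==> (!r)))))) && ((!(r && hit)) ==> ((hit ==> ((hit ==> ((!hit) && (hit ==> ((!((!hit) <==> hit)) ==> hit)))) && ((!hit) ==> (hit ==> ((!((!hit) <==> hit)) ==> hit))))) && ((!hit) ==> (hit ==> ((!((!hit) <==> hit)) ==> hit)))))
Before hit := !r: ((!r) ==> (((!r) ==> (r && ((!r) ==> ((!(r <==> (!r))) ==> (!r))))) && (r ==> ((!r) ==> ((!(r <==> (!r))) ==> (!r)))))) && (r ==> ((!r) ==> ((!(r <==> (!r))) ==> (!r))))
Answer: WP = ((!r) ==> (((!r) ==> (r && ((!r) ==> ((!(r <==> (!r))) ==> (!r))))) && (r ==> ((!r) ==> ((!(r <==> (!r))) ==> (!r)))))) && (r ==> ((!r) ==> ((!(r <==> (!r))) ==> (!r))))


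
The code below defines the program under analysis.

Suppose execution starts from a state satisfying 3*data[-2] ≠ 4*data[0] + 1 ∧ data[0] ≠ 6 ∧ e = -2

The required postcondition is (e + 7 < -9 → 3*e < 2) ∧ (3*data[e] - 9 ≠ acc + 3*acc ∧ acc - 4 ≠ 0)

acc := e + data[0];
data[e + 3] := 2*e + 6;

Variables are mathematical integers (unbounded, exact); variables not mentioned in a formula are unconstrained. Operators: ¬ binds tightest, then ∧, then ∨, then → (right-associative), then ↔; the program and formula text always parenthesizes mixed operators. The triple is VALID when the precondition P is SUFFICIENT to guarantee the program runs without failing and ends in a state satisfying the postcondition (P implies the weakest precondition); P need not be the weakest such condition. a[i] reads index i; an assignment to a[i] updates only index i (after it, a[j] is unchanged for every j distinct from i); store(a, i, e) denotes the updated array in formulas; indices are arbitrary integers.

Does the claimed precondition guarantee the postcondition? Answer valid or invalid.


Working backward. After the program, the postcondition (e + 7 < -9 → 3*e < 2) ∧ (3*data[e] - 9 ≠ acc + 3*acc ∧ acc - 4 ≠ 0) must hold; in canonical form it is (e < -16 → 3*e < 2) ∧ 3*data[e] ≠ 4*acc + 9 ∧ acc ≠ 4.
Before data[e + 3] := 2*e + 6: (e < -16 → 3*e < 2) ∧ 3*store(data, e + 3, 2*e + 6)[e] ≠ 4*acc + 9 ∧ acc ≠ 4
Before acc := e + data[0]: (e < -16 → 3*e < 2) ∧ 3*store(data, e + 3, 2*e + 6)[e] ≠ 4*data[0] + 4*e + 9 ∧ data[0] + e ≠ 4
The weakest precondition is (e < -16 → 3*e < 2) ∧ 3*store(data, e + 3, 2*e + 6)[e] ≠ 4*data[0] + 4*e + 9 ∧ data[0] + e ≠ 4.
Check whether 3*data[-2] ≠ 4*data[0] + 1 ∧ data[0] ≠ 6 ∧ e = -2 implies it.
Every state satisfying the precondition satisfies the weakest precondition: the implication holds.
Answer: valid


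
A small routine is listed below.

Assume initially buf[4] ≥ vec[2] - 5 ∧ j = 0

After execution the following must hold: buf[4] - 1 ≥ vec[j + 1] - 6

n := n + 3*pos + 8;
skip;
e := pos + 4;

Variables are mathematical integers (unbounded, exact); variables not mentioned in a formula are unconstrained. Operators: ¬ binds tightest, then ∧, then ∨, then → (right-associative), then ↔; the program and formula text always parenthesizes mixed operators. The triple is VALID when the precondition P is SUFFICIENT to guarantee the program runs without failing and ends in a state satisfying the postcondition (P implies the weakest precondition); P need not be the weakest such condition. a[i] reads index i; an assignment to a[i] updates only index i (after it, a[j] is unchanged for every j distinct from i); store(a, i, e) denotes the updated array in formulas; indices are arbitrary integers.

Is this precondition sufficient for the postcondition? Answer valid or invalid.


Working backward. After the program, the postcondition buf[4] - 1 ≥ vec[j + 1] - 6 must hold; in canonical form it is buf[4] ≥ vec[j + 1] - 5.
Before e := pos + 4: buf[4] ≥ vec[j + 1] - 5
Before skip: buf[4] ≥ vec[j + 1] - 5
Before n := n + 3*pos + 8: buf[4] ≥ vec[j + 1] - 5
The weakest precondition is buf[4] ≥ vec[j + 1] - 5.
Check whether buf[4] ≥ vec[2] - 5 ∧ j = 0 implies it.
Countermodel: at the initial state buf = {[1] = 0, [2] = 0, [4] = 0, elsewhere 0}, j = 0, vec = {[1] = 6, [2] = 0, [4] = 6, elsewhere 6}, the precondition holds but the weakest precondition fails.
Answer: invalid


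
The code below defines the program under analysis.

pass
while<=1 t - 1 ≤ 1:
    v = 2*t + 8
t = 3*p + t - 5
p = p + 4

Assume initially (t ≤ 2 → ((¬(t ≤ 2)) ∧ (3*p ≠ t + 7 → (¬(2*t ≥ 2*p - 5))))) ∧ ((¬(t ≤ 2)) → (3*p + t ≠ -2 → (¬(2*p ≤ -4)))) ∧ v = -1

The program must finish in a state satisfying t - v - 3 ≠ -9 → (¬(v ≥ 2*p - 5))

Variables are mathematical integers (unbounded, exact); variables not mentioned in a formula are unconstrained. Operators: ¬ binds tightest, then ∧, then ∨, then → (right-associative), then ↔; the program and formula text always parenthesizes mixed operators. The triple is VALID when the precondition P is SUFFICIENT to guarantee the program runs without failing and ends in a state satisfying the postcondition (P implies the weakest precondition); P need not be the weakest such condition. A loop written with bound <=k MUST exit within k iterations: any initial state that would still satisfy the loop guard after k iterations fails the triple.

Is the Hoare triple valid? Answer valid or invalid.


Working backward. After the program, the postcondition t - v - 3 ≠ -9 → (¬(v ≥ 2*p - 5)) must hold; in canonical form it is t ≠ v - 6 → (¬(v ≥ 2*p - 5)).
Before p := p + 4: t ≠ v - 6 → (¬(v ≥ 2*p + 3))
Before t := 3*p + t - 5: 3*p + t ≠ v - 1 → (¬(v ≥ 2*p + 3))
Before the loop (bound <=1), unroll the exhaustion recursion (WP_0 = exit-now case; WP_j = one more guarded iteration, up to j = 1):
  WP_0: (¬(t ≤ 2)) ∧ (3*p + t ≠ v - 1 → (¬(v ≥ 2*p + 3)))
  WP_1: (t ≤ 2 → ((¬(t ≤ 2)) ∧ (3*p ≠ t + 7 → (¬(2*t ≥ 2*p - 5))))) ∧ ((¬(t ≤ 2)) → (3*p + t ≠ v - 1 → (¬(v ≥ 2*p + 3))))
So before the loop: (t ≤ 2 → ((¬(t ≤ 2)) ∧ (3*p ≠ t + 7 → (¬(2*t ≥ 2*p - 5))))) ∧ ((¬(t ≤ 2)) → (3*p + t ≠ v - 1 → (¬(v ≥ 2*p + 3))))
Before skip: (t ≤ 2 → ((¬(t ≤ 2)) ∧ (3*p ≠ t + 7 → (¬(2*t ≥ 2*p - 5))))) ∧ ((¬(t ≤ 2)) → (3*p + t ≠ v - 1 → (¬(v ≥ 2*p + 3))))
The weakest precondition is (t ≤ 2 → ((¬(t ≤ 2)) ∧ (3*p ≠ t + 7 → (¬(2*t ≥ 2*p - 5))))) ∧ ((¬(t ≤ 2)) → (3*p + t ≠ v - 1 → (¬(v ≥ 2*p + 3)))).
Check whether (t ≤ 2 → ((¬(t ≤ 2)) ∧ (3*p ≠ t + 7 → (¬(2*t ≥ 2*p - 5))))) ∧ ((¬(t ≤ 2)) → (3*p + t ≠ -2 → (¬(2*p ≤ -4)))) ∧ v = -1 implies it.
Every state satisfying the precondition satisfies the weakest precondition: the implication holds.
Answer: valid


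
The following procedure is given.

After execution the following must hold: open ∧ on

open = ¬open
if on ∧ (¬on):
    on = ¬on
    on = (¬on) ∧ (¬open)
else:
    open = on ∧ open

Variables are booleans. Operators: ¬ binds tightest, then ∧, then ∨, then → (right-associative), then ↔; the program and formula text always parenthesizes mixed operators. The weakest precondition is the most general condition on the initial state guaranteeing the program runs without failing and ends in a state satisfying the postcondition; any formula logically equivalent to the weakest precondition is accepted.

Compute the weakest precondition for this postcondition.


Working backward. After the program, open ∧ on must hold.
Then branch requires false; else branch requires on ∧ open.
Before the if: on ∧ open
Before open := ¬open: on ∧ (¬open)
Answer: WP = on ∧ (¬open)


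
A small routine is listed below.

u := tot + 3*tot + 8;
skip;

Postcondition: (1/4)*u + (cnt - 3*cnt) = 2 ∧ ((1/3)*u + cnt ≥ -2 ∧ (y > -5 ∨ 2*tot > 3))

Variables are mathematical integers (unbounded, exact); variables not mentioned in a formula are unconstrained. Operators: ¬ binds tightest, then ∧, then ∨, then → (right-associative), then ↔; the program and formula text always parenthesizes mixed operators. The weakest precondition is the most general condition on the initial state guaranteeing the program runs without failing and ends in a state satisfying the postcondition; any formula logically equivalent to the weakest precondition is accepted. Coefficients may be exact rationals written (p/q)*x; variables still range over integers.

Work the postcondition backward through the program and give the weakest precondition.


Working backward. After the program, the postcondition (1/4)*u + (cnt - 3*cnt) = 2 ∧ ((1/3)*u + cnt ≥ -2 ∧ (y > -5 ∨ 2*tot > 3)) must hold; in canonical form it is (1/4)*u = 2*cnt + 2 ∧ cnt + (1/3)*u ≥ -2 ∧ (y > -5 ∨ 2*tot > 3).
Before skip: (1/4)*u = 2*cnt + 2 ∧ cnt + (1/3)*u ≥ -2 ∧ (y > -5 ∨ 2*tot > 3)
Before u := tot + 3*tot + 8: tot = 2*cnt ∧ cnt + (4/3)*tot ≥ -14/3 ∧ (y > -5 ∨ 2*tot > 3)
Answer: WP = tot = 2*cnt ∧ cnt + (4/3)*tot ≥ -14/3 ∧ (y > -5 ∨ 2*tot > 3)


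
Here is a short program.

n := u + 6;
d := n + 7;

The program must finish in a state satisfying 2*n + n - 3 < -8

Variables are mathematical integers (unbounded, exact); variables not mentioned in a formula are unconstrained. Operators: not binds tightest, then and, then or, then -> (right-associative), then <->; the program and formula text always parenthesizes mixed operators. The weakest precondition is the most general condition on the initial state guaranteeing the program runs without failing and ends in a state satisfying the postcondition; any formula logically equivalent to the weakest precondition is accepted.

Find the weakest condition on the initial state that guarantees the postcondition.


Working backward. After the program, the postcondition 2*n + n - 3 < -8 must hold; in canonical form it is 3*n < -5.
Before d := n + 7: 3*n < -5
Before n := u + 6: 3*u < -23
Answer: WP = 3*u < -23


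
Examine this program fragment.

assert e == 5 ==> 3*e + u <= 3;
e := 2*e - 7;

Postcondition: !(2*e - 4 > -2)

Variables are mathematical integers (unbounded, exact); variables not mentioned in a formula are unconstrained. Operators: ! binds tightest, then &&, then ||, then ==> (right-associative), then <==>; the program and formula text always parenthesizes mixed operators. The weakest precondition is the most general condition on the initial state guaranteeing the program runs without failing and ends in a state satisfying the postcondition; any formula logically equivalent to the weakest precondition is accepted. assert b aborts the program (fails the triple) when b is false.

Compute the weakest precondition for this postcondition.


Working backward. After the program, the postcondition !(2*e - 4 > -2) must hold; in canonical form it is !(2*e > 2).
Before e := 2*e - 7: !(4*e > 16)
Before assert e == 5 ==> 3*e + u <= 3: (e == 5 ==> 3*e + u <= 3) && (!(4*e > 16))
Answer: WP = (e == 5 ==> 3*e + u <= 3) && (!(4*e > 16))


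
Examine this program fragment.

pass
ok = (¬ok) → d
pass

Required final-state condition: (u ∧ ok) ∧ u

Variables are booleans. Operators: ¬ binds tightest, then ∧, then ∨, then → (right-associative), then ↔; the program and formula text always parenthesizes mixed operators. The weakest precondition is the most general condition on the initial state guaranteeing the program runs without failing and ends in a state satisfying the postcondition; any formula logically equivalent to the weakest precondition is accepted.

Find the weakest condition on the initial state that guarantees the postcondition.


Working backward. After the program, the postcondition (u ∧ ok) ∧ u must hold; in canonical form it is u ∧ ok.
Before skip: u ∧ ok
Before ok := (¬ok) → d: u ∧ ((¬ok) → d)
Before skip: u ∧ ((¬ok) → d)
Answer: WP = u ∧ ((¬ok) → d)


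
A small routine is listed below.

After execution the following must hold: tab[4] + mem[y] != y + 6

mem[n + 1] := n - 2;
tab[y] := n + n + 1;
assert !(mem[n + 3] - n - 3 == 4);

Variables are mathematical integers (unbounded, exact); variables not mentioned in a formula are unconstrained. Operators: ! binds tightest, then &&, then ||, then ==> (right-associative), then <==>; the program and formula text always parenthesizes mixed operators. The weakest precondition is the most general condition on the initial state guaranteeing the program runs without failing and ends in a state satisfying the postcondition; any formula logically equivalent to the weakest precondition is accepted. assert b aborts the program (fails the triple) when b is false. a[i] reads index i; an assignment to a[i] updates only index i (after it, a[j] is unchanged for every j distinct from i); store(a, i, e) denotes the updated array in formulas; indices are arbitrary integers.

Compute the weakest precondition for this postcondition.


Working backward. After the program, the postcondition tab[4] + mem[y] != y + 6 must hold; in canonical form it is mem[y] + tab[4] != y + 6.
Before assert !(mem[n + 3] - n - 3 == 4): (!(mem[n + 3] == n + 7)) && mem[y] + tab[4] != y + 6
Before tab[y] := n + n + 1: (!(mem[n + 3] == n + 7)) && mem[y] + store(tab, y, 2*n + 1)[4] != y + 6
Before mem[n + 1] := n - 2: (!(store(mem, n + 1, n - 2)[n + 3] == n + 7)) && store(mem, n + 1, n - 2)[y] + store(tab, y, 2*n + 1)[4] != y + 6
Answer: WP = (!(store(mem, n + 1, n - 2)[n + 3] == n + 7)) && store(mem, n + 1, n - 2)[y] + store(tab, y, 2*n + 1)[4] != y + 6


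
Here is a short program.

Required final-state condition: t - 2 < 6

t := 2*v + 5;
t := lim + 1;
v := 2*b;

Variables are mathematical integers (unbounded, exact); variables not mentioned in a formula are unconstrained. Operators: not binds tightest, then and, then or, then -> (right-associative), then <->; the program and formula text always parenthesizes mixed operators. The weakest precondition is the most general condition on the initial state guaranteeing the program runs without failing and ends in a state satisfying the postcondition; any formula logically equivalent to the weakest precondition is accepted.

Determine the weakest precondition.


Working backward. After the program, the postcondition t - 2 < 6 must hold; in canonical form it is t < 8.
Before v := 2*b: t < 8
Before t := lim + 1: lim < 7
Before t := 2*v + 5: lim < 7
Answer: WP = lim < 7


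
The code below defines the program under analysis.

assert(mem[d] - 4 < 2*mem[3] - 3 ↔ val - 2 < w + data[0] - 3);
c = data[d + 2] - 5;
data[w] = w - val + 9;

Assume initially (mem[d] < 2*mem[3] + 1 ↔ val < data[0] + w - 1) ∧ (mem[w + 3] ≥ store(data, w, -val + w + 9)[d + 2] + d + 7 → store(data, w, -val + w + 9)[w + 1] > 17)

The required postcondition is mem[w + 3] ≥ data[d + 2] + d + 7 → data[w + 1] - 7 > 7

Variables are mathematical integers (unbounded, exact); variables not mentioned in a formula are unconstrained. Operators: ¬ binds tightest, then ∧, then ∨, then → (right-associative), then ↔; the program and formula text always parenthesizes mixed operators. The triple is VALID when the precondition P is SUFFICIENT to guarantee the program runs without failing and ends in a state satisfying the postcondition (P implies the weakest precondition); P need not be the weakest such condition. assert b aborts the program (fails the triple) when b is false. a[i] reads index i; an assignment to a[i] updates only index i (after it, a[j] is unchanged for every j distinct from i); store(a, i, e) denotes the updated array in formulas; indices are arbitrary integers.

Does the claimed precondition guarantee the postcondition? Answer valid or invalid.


Working backward. After the program, the postcondition mem[w + 3] ≥ data[d + 2] + d + 7 → data[w + 1] - 7 > 7 must hold; in canonical form it is mem[w + 3] ≥ data[d + 2] + d + 7 → data[w + 1] > 14.
Before data[w] := w - val + 9: mem[w + 3] ≥ store(data, w, -val + w + 9)[d + 2] + d + 7 → store(data, w, -val + w + 9)[w + 1] > 14
Before c := data[d + 2] - 5: mem[w + 3] ≥ store(data, w, -val + w + 9)[d + 2] + d + 7 → store(data, w, -val + w + 9)[w + 1] > 14
Before assert mem[d] - 4 < 2*mem[3] - 3 ↔ val - 2 < w + data[0] - 3: (mem[d] < 2*mem[3] + 1 ↔ val < data[0] + w - 1) ∧ (mem[w + 3] ≥ store(data, w, -val + w + 9)[d + 2] + d + 7 → store(data, w, -val + w + 9)[w + 1] > 14)
The weakest precondition is (mem[d] < 2*mem[3] + 1 ↔ val < data[0] + w - 1) ∧ (mem[w + 3] ≥ store(data, w, -val + w + 9)[d + 2] + d + 7 → store(data, w, -val + w + 9)[w + 1] > 14).
Check whether (mem[d] < 2*mem[3] + 1 ↔ val < data[0] + w - 1) ∧ (mem[w + 3] ≥ store(data, w, -val + w + 9)[d + 2] + d + 7 → store(data, w, -val + w + 9)[w + 1] > 17) implies it.
Every state satisfying the precondition satisfies the weakest precondition: the implication holds.
Answer: valid


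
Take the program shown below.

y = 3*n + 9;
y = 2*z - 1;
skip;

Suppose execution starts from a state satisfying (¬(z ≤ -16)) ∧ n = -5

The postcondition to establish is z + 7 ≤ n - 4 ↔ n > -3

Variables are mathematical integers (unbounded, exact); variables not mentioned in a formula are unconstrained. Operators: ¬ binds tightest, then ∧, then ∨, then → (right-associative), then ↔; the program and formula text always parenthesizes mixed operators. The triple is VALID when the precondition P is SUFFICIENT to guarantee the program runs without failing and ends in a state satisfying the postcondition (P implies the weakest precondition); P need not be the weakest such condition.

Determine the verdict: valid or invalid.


Working backward. After the program, the postcondition z + 7 ≤ n - 4 ↔ n > -3 must hold; in canonical form it is z ≤ n - 11 ↔ n > -3.
Before skip: z ≤ n - 11 ↔ n > -3
Before y := 2*z - 1: z ≤ n - 11 ↔ n > -3
Before y := 3*n + 9: z ≤ n - 11 ↔ n > -3
The weakest precondition is z ≤ n - 11 ↔ n > -3.
Check whether (¬(z ≤ -16)) ∧ n = -5 implies it.
Every state satisfying the precondition satisfies the weakest precondition: the implication holds.
Answer: valid


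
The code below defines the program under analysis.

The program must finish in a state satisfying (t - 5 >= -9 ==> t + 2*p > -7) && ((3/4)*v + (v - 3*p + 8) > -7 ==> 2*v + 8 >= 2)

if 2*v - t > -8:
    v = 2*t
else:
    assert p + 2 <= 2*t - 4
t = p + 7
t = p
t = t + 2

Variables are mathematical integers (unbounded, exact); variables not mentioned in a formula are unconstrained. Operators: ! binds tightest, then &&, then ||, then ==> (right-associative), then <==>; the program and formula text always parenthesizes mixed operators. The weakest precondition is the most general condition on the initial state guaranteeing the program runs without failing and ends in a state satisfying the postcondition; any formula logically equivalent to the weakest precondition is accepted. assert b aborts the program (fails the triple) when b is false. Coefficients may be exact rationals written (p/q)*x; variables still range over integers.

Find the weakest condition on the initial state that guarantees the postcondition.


Working backward. After the program, the postcondition (t - 5 >= -9 ==> t + 2*p > -7) && ((3/4)*v + (v - 3*p + 8) > -7 ==> 2*v + 8 >= 2) must hold; in canonical form it is (t >= -4 ==> 2*p + t > -7) && ((7/4)*v > 3*p - 15 ==> 2*v >= -6).
Before t := t + 2: (t >= -6 ==> 2*p + t > -9) && ((7/4)*v > 3*p - 15 ==> 2*v >= -6)
Before t := p: (p >= -6 ==> 3*p > -9) && ((7/4)*v > 3*p - 15 ==> 2*v >= -6)
Before t := p + 7: (p >= -6 ==> 3*p > -9) && ((7/4)*v > 3*p - 15 ==> 2*v >= -6)
Then branch requires (p >= -6 ==> 3*p > -9) && ((7/2)*t > 3*p - 15 ==> 4*t >= -6); else branch requires p <= 2*t - 6 && (p >= -6 ==> 3*p > -9) && ((7/4)*v > 3*p - 15 ==> 2*v >= -6).
Before the if: (2*v > t - 8 ==> ((p >= -6 ==> 3*p > -9) && ((7/2)*t > 3*p - 15 ==> 4*t >= -6))) && ((!(2*v > t - 8)) ==> (p <= 2*t - 6 && (p >= -6 ==> 3*p > -9) && ((7/4)*v > 3*p - 15 ==> 2*v >= -6)))
Answer: WP = (2*v > t - 8 ==> ((p >= -6 ==> 3*p > -9) && ((7/2)*t > 3*p - 15 ==> 4*t >= -6))) && ((!(2*v > t - 8)) ==> (p <= 2*t - 6 && (p >= -6 ==> 3*p > -9) && ((7/4)*v > 3*p - 15 ==> 2*v >= -6)))


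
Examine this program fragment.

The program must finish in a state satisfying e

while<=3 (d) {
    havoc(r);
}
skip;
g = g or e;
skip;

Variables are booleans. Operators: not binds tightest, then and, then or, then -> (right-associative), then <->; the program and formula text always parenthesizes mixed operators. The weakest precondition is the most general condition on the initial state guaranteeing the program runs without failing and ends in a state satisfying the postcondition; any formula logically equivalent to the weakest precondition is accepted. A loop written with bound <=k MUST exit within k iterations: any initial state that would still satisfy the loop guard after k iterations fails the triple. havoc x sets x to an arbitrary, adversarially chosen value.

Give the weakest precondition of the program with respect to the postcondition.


Working backward. After the program, e must hold.
Before skip: e
Before g := g or e: e
Before skip: e
Before the loop (bound <=3), unroll the exhaustion recursion (WP_0 = exit-now case; WP_j = one more guarded iteration, up to j = 3):
  WP_0: (not d) and e
  WP_1: (d -> ((not d) and e)) and ((not d) -> e)
  WP_2: (d -> ((d -> ((not d) and e)) and ((not d) -> e))) and ((not d) -> e)
  WP_3: (d -> ((d -> ((d -> ((not d) and e)) and ((not d) -> e))) and ((not d) -> e))) and ((not d) -> e)
So before the loop: (d -> ((d -> ((d -> ((not d) and e)) and ((not d) -> e))) and ((not d) -> e))) and ((not d) -> e)
Answer: WP = (d -> ((d -> ((d -> ((not d) and e)) and ((not d) -> e))) and ((not d) -> e))) and ((not d) -> e)


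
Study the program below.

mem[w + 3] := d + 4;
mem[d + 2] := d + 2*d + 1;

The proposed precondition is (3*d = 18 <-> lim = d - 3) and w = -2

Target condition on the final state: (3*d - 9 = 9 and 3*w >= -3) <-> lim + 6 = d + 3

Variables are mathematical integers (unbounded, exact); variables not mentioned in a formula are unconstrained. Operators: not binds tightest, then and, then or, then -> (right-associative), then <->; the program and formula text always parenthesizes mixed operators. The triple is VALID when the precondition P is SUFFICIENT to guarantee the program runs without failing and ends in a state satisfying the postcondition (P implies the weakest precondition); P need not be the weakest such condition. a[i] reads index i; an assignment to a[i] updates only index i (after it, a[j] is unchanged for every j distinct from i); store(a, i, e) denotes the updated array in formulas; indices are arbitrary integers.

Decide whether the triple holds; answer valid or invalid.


Working backward. After the program, the postcondition (3*d - 9 = 9 and 3*w >= -3) <-> lim + 6 = d + 3 must hold; in canonical form it is (3*d = 18 and 3*w >= -3) <-> lim = d - 3.
Before mem[d + 2] := d + 2*d + 1: (3*d = 18 and 3*w >= -3) <-> lim = d - 3
Before mem[w + 3] := d + 4: (3*d = 18 and 3*w >= -3) <-> lim = d - 3
The weakest precondition is (3*d = 18 and 3*w >= -3) <-> lim = d - 3.
Check whether (3*d = 18 <-> lim = d - 3) and w = -2 implies it.
Countermodel: at the initial state d = 6, lim = 3, w = -2, the precondition holds but the weakest precondition fails.
Answer: invalid


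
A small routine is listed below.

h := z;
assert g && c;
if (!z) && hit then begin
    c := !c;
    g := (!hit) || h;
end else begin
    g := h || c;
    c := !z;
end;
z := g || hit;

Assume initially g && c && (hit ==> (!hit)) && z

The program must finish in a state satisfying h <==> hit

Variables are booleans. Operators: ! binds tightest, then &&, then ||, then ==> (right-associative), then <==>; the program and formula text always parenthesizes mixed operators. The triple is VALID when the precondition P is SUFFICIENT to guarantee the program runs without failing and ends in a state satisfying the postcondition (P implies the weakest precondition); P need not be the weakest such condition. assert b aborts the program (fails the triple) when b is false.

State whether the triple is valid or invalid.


Working backward. After the program, h <==> hit must hold.
Before z := g || hit: h <==> hit
Then branch requires h <==> hit; else branch requires h <==> hit.
Before the if: (((!z) && hit) ==> (h <==> hit)) && ((!((!z) && hit)) ==> (h <==> hit))
Before assert g && c: g && c && (((!z) && hit) ==> (h <==> hit)) && ((!((!z) && hit)) ==> (h <==> hit))
Before h := z: g && c && (((!z) && hit) ==> (z <==> hit)) && ((!((!z) && hit)) ==> (z <==> hit))
The weakest precondition is g && c && (((!z) && hit) ==> (z <==> hit)) && ((!((!z) && hit)) ==> (z <==> hit)).
Check whether g && c && (hit ==> (!hit)) && z implies it.
Countermodel: at the initial state c = true, g = true, hit = false, z = true, the precondition holds but the weakest precondition fails.
Answer: invalid


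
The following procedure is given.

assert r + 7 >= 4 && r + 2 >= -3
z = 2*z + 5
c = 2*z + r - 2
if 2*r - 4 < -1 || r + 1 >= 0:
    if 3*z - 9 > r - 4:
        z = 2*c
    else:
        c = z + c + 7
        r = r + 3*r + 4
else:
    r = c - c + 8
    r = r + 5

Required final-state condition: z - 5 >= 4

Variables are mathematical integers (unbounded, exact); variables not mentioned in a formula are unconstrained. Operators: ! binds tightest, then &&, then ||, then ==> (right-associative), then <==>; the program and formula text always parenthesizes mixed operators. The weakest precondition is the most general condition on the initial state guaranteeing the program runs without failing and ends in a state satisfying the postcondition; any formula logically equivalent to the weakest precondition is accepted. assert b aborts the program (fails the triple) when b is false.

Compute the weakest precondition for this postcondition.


Working backward. After the program, the postcondition z - 5 >= 4 must hold; in canonical form it is z >= 9.
Then branch requires (3*z > r + 5 ==> 2*c >= 9) && ((!(3*z > r + 5)) ==> z >= 9); else branch requires z >= 9.
Before the if: ((2*r < 3 || r >= -1) ==> ((3*z > r + 5 ==> 2*c >= 9) && ((!(3*z > r + 5)) ==> z >= 9))) && ((!(2*r < 3 || r >= -1)) ==> z >= 9)
Before c := 2*z + r - 2: ((2*r < 3 || r >= -1) ==> ((3*z > r + 5 ==> 2*r + 4*z >= 13) && ((!(3*z > r + 5)) ==> z >= 9))) && ((!(2*r < 3 || r >= -1)) ==> z >= 9)
Before z := 2*z + 5: ((2*r < 3 || r >= -1) ==> ((6*z > r - 10 ==> 2*r + 8*z >= -7) && ((!(6*z > r - 10)) ==> 2*z >= 4))) && ((!(2*r < 3 || r >= -1)) ==> 2*z >= 4)
Before assert r + 7 >= 4 && r + 2 >= -3: r >= -3 && r >= -5 && ((2*r < 3 || r >= -1) ==> ((6*z > r - 10 ==> 2*r + 8*z >= -7) && ((!(6*z > r - 10)) ==> 2*z >= 4))) && ((!(2*r < 3 || r >= -1)) ==> 2*z >= 4)
Answer: WP = r >= -3 && r >= -5 && ((2*r < 3 || r >= -1) ==> ((6*z > r - 10 ==> 2*r + 8*z >= -7) && ((!(6*z > r - 10)) ==> 2*z >= 4))) && ((!(2*r < 3 || r >= -1)) ==> 2*z >= 4)


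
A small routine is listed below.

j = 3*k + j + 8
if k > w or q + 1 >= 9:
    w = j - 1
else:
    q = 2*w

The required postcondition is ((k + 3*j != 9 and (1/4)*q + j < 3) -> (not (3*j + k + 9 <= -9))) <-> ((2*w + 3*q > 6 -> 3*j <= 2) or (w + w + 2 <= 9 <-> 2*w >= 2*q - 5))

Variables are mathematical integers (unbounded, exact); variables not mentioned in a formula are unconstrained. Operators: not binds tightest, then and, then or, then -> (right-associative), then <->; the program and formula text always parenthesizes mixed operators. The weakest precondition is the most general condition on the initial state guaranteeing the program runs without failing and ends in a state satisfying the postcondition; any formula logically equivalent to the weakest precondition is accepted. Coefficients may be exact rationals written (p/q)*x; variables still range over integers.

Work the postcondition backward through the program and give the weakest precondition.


Working backward. After the program, the postcondition ((k + 3*j != 9 and (1/4)*q + j < 3) -> (not (3*j + k + 9 <= -9))) <-> ((2*w + 3*q > 6 -> 3*j <= 2) or (w + w + 2 <= 9 <-> 2*w >= 2*q - 5)) must hold; in canonical form it is ((3*j + k != 9 and j + (1/4)*q < 3) -> (not (3*j + k <= -18))) <-> ((3*q + 2*w > 6 -> 3*j <= 2) or (2*w <= 7 <-> 2*w >= 2*q - 5)).
Then branch requires ((3*j + k != 9 and j + (1/4)*q < 3) -> (not (3*j + k <= -18))) <-> ((2*j + 3*q > 8 -> 3*j <= 2) or (2*j <= 9 <-> 2*j >= 2*q - 3)); else branch requires ((3*j + k != 9 and j + (1/2)*w < 3) -> (not (3*j + k <= -18))) <-> ((8*w > 6 -> 3*j <= 2) or (2*w <= 7 <-> 2*w <= 5)).
Before the if: ((k > w or q >= 8) -> (((3*j + k != 9 and j + (1/4)*q < 3) -> (not (3*j + k <= -18))) <-> ((2*j + 3*q > 8 -> 3*j <= 2) or (2*j <= 9 <-> 2*j >= 2*q - 3)))) and ((not (k > w or q >= 8)) -> (((3*j + k != 9 and j + (1/2)*w < 3) -> (not (3*j + k <= -18))) <-> ((8*w > 6 -> 3*j <= 2) or (2*w <= 7 <-> 2*w <= 5))))
Before j := 3*k + j + 8: ((k > w or q >= 8) -> (((3*j + 10*k != -15 and j + 3*k + (1/4)*q < -5) -> (not (3*j + 10*k <= -42))) <-> ((2*j + 6*k + 3*q > -8 -> 3*j + 9*k <= -22) or (2*j + 6*k <= -7 <-> 2*j + 6*k >= 2*q - 19)))) and ((not (k > w or q >= 8)) -> (((3*j + 10*k != -15 and j + 3*k + (1/2)*w < -5) -> (not (3*j + 10*k <= -42))) <-> ((8*w > 6 -> 3*j + 9*k <= -22) or (2*w <= 7 <-> 2*w <= 5))))
Answer: WP = ((k > w or q >= 8) -> (((3*j + 10*k != -15 and j + 3*k + (1/4)*q < -5) -> (not (3*j + 10*k <= -42))) <-> ((2*j + 6*k + 3*q > -8 -> 3*j + 9*k <= -22) or (2*j + 6*k <= -7 <-> 2*j + 6*k >= 2*q - 19)))) and ((not (k > w or q >= 8)) -> (((3*j + 10*k != -15 and j + 3*k + (1/2)*w < -5) -> (not (3*j + 10*k <= -42))) <-> ((8*w > 6 -> 3*j + 9*k <= -22) or (2*w <= 7 <-> 2*w <= 5))))


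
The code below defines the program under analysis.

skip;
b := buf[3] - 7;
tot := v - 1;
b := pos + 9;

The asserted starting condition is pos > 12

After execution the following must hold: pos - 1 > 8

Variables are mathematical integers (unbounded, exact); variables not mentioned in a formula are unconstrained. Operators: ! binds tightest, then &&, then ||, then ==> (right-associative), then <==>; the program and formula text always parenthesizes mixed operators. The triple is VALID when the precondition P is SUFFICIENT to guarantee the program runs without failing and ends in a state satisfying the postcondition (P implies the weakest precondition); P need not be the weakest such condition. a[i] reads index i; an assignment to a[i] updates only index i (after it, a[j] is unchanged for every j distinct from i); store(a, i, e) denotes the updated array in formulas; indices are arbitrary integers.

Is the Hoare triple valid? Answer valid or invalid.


Working backward. After the program, the postcondition pos - 1 > 8 must hold; in canonical form it is pos > 9.
Before b := pos + 9: pos > 9
Before tot := v - 1: pos > 9
Before b := buf[3] - 7: pos > 9
Before skip: pos > 9
The weakest precondition is pos > 9.
Check whether pos > 12 implies it.
Every state satisfying the precondition satisfies the weakest precondition: the implication holds.
Answer: valid
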